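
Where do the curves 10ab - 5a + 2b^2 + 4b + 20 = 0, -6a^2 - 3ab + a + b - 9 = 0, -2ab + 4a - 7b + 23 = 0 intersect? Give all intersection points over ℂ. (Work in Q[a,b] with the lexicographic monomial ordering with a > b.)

{(-2, 5)}

Compute a lex Gröbner basis by Buchberger's algorithm.
f_1 = 10ab - 5a + 2b^2 + 4b + 20, LT = ab.
f_2 = -6a^2 - 3ab + a + b - 9, LT = a^2.
f_3 = -2ab + 4a - 7b + 23, LT = ab.

S(f_1,f_2): lcm = a^2b. S = -1/2a^2 - 3/10ab^2 + 17/30ab + 2a + 1/6b^2 - 3/2b.
  reduce S modulo (f_1, f_2, f_3):
  remainder 9/4a + 3/50b^3 + 23/150b^2 - 5/4b - 7/12 ≠ 0; add h_4 = 9/4a + 3/50b^3 + 23/150b^2 - 5/4b - 7/12 to the basis.

S(f_1,f_3): lcm = ab. S = 3/2a + 1/5b^2 - 31/10b + 27/2.
  reduce S modulo (f_1, f_2, f_3, h_4):
  remainder -1/25b^3 + 22/225b^2 - 34/15b + 125/9 ≠ 0; add h_5 = -1/25b^3 + 22/225b^2 - 34/15b + 125/9 to the basis.

S(f_2,f_3): lcm = a^2b. S = 2a^2 + 1/2ab^2 - 11/3ab + 23/2a - 1/6b^2 + 3/2b.
  reduce S modulo (f_1, f_2, f_3, h_4, h_5):
  remainder -91/90b^2 + 3379/120b - 8317/72 ≠ 0; add h_6 = -91/90b^2 + 3379/120b - 8317/72 to the basis.

S(f_1,h_4): lcm = ab. S = -1/2a - 2/75b^4 - 46/675b^3 + 34/45b^2 + 89/135b + 2.
  reduce S modulo (f_1, f_2, f_3, h_4, h_5, h_6):
  remainder 176335/3276b - 881675/3276 ≠ 0; add h_7 = 176335/3276b - 881675/3276 to the basis.

The other S-polynomials (S(f_2,h_4), S(f_3,h_4), S(f_1,h_5), S(f_2,h_5), S(f_3,h_5), S(h_4,h_5), S(f_1,h_6), S(f_2,h_6), S(f_3,h_6), S(h_4,h_6), S(h_5,h_6), S(f_1,h_7), S(f_2,h_7), S(f_3,h_7), S(h_4,h_7), S(h_5,h_7), S(h_6,h_7)) all reduce to 0 modulo the current basis, so we have a Gröbner basis.
Inter-reduce: drop elements whose leading term is divisible by another's, tail-reduce, and make monic.
Reduced Gröbner basis: {a + 2, b - 5}.

The lex basis is triangular: the last element involves only b. Solving b - 5 = 0 gives b ∈ {5}; substituting each value into the earlier elements determines the remaining variables.
  b = 5: the earlier basis element becomes a + 2 = 0, giving a = -2 — point (-2, 5).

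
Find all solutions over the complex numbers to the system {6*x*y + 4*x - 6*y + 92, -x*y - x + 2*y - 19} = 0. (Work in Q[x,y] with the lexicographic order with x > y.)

{(-7, 4/3), (-5, 2)}

Compute a lex Gröbner basis by Buchberger's algorithm.
f_1 = 6*x*y + 4*x - 6*y + 92, LT = x*y.
f_2 = -x*y - x + 2*y - 19, LT = x*y.

S(f_1,f_2): lcm = x*y. S = -1/3*x + y - 11/3.
  leading term x: no divisor's leading term divides it; move -1/3*x to the remainder.
  leading term y: no divisor's leading term divides it; move y to the remainder.
  leading term 1: no divisor's leading term divides it; move -11/3 to the remainder.
  remainder -1/3*x + y - 11/3 ≠ 0; add h_3 = -1/3*x + y - 11/3 to the basis.

S(f_1,h_3): lcm = x*y. S = 2/3*x + 3*y**2 - 12*y + 46/3.
  leading term x: subtract (-2)·h_3 from 2/3*x + 3*y**2 - 12*y + 46/3 → 3*y**2 - 10*y + 8
  leading term y**2: no divisor's leading term divides it; move 3*y**2 to the remainder.
  leading term y: no divisor's leading term divides it; move -10*y to the remainder.
  leading term 1: no divisor's leading term divides it; move 8 to the remainder.
  remainder 3*y**2 - 10*y + 8 ≠ 0; add h_4 = 3*y**2 - 10*y + 8 to the basis.

S(f_2,h_3): lcm = x*y. S = x + 3*y**2 - 13*y + 19.
  leading term x: subtract (-3)·h_3 from x + 3*y**2 - 13*y + 19 → 3*y**2 - 10*y + 8
  leading term y**2: subtract (1)·h_4 from 3*y**2 - 10*y + 8 → 0
  remainder 0.

S(f_1,h_4): lcm = x*y**2. S = 4*x*y - 8/3*x - y**2 + 46/3*y.
  leading term x*y: subtract (2/3)·f_1 from 4*x*y - 8/3*x - y**2 + 46/3*y → -16/3*x - y**2 + 58/3*y - 184/3
  leading term x: subtract (16)·h_3 from -16/3*x - y**2 + 58/3*y - 184/3 → -y**2 + 10/3*y - 8/3
  leading term y**2: subtract (-1/3)·h_4 from -y**2 + 10/3*y - 8/3 → 0
  remainder 0.

S(f_2,h_4): lcm = x*y**2. S = 13/3*x*y - 8/3*x - 2*y**2 + 19*y.
  leading term x*y: subtract (13/18)·f_1 from 13/3*x*y - 8/3*x - 2*y**2 + 19*y → -50/9*x - 2*y**2 + 70/3*y - 598/9
  leading term x: subtract (50/3)·h_3 from -50/9*x - 2*y**2 + 70/3*y - 598/9 → -2*y**2 + 20/3*y - 16/3
  leading term y**2: subtract (-2/3)·h_4 from -2*y**2 + 20/3*y - 16/3 → 0
  remainder 0.

S(h_3,h_4): leading monomials are coprime, so the S-polynomial reduces to 0 (Buchberger's first criterion).
Every S-polynomial of the final basis reduces to 0, so we have a Gröbner basis.
Inter-reduce: drop elements whose leading term is divisible by another's, tail-reduce, and make monic.
Reduced Gröbner basis: {x - 3*y + 11, y**2 - 10/3*y + 8/3}.

The lex basis is triangular: the last element involves only y. Solving y**2 - 10/3*y + 8/3 = 0 gives y ∈ {4/3, 2}; substituting each value into the earlier elements determines the remaining variables.
  y = 4/3: the earlier basis element becomes x + 7 = 0, giving x = -7 — point (-7, 4/3).
  y = 2: the earlier basis element becomes x + 5 = 0, giving x = -5 — point (-5, 2).
Check: every point annihilates each of the original generators.
Zero-dimensionality of the ideal guarantees finitely many solutions over ℂ.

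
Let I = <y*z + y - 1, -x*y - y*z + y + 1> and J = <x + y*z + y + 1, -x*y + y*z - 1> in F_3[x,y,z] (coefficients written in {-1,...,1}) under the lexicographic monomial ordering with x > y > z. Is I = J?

For a fixed monomial order, each ideal has a unique reduced Gröbner basis; comparing bases decides equality.
Buchberger on the first generating set:
f_1 = y*z + y - 1, LT = y*z.
f_2 = -x*y - y*z + y + 1, LT = x*y.

S(f_1,f_2): lcm = x*y*z. S = x*y - x - y*z**2 + y*z + z.
  leading term x*y: subtract (-1)·f_2 from x*y - x - y*z**2 + y*z + z → -x - y*z**2 + y + z + 1
  leading term x: no divisor's leading term divides it; move -x to the remainder.
  leading term y*z**2: subtract (-z)·f_1 from -y*z**2 + y + z + 1 → y*z + y + 1
  leading term y*z: subtract (1)·f_1 from y*z + y + 1 → -1
  leading term 1: no divisor's leading term divides it; move -1 to the remainder.
  remainder -x - 1 ≠ 0; add g_3 = -x - 1 to the basis.

The other S-polynomials (S(f_1,g_3), S(f_2,g_3)) all reduce to 0 modulo the current basis, so we have a Gröbner basis.
Inter-reduce: drop elements whose leading term is divisible by another's, tail-reduce, and make monic.
Reduced Gröbner basis: {x + 1, y*z + y - 1}.

Buchberger on the second generating set:
h_1 = x + y*z + y + 1, LT = x.
h_2 = -x*y + y*z - 1, LT = x*y.

S(h_1,h_2): lcm = x*y. S = y**2*z + y**2 + y*z + y - 1.
  leading term y**2*z: no divisor's leading term divides it; move y**2*z to the remainder.
  leading term y**2: no divisor's leading term divides it; move y**2 to the remainder.
  leading term y*z: no divisor's leading term divides it; move y*z to the remainder.
  leading term y: no divisor's leading term divides it; move y to the remainder.
  leading term 1: no divisor's leading term divides it; move -1 to the remainder.
  remainder y**2*z + y**2 + y*z + y - 1 ≠ 0; add k_3 = y**2*z + y**2 + y*z + y - 1 to the basis.

The other S-polynomials (S(h_1,k_3), S(h_2,k_3)) all reduce to 0 modulo the current basis, so we have a Gröbner basis.
Inter-reduce: drop elements whose leading term is divisible by another's, tail-reduce, and make monic.
Reduced Gröbner basis: {x + y*z + y + 1, y**2*z + y**2 + y*z + y - 1}.

Since the reduced bases disagree, the two ideals are not the same.

No, the ideals differ.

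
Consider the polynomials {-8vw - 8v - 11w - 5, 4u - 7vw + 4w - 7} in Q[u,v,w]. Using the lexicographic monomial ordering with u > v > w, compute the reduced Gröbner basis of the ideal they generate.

f_1 = -8vw - 8v - 11w - 5, LT = vw.
f_2 = 4u - 7vw + 4w - 7, LT = u.

S(f_1,f_2): leading monomials are coprime, so the S-polynomial reduces to 0 (Buchberger's first criterion).
Every S-polynomial of the final basis reduces to 0, so we have a Gröbner basis.

G = {u + 7/4v + 109/32w - 21/32, vw + v + 11/8w + 5/8}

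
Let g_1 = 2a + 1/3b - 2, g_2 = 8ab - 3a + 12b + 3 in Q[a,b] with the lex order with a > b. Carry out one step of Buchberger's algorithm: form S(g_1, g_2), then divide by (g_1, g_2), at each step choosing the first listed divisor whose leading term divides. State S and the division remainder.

lcm(LM(g_1), LM(g_2)) = ab.
S = (lcm/LT(g_1))·g_1 − (lcm/LT(g_2))·g_2 = 3/8a + 1/6b^2 - 5/2b - 3/8.
Reduce S modulo (g_1, g_2) in that order:
  leading term a: subtract (3/16)·g_1 from 3/8a + 1/6b^2 - 5/2b - 3/8 → 1/6b^2 - 41/16b
  leading term b^2: no divisor's leading term divides it; move 1/6b^2 to the remainder.
  leading term b: no divisor's leading term divides it; move -41/16b to the remainder.
The remainder 1/6b^2 - 41/16b is nonzero, so it would be added as the next basis element.

S(g_1, g_2) = 3/8a + 1/6b^2 - 5/2b - 3/8; remainder on division = 1/6b^2 - 41/16b.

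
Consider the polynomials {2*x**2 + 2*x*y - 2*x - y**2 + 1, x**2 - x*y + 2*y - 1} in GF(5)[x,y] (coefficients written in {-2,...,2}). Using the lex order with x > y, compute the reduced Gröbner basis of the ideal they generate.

G = {x + y**3 + y**2 + 1, y**4 - 2*y**3 + y**2 + 2*y}

f_1 = 2*x**2 + 2*x*y - 2*x - y**2 + 1, LT = x**2.
f_2 = x**2 - x*y + 2*y - 1, LT = x**2.

S(f_1,f_2): lcm = x**2. S = 2*x*y - x + 2*y**2 - 2*y - 1.
  reduce S modulo (f_1, f_2):
  remainder 2*x*y - x + 2*y**2 - 2*y - 1 ≠ 0; add g_3 = 2*x*y - x + 2*y**2 - 2*y - 1 to the basis.

S(f_1,g_3): lcm = x**2*y. S = -2*x**2 - 2*x + 2*y**3 - 2*y.
  reduce S modulo (f_1, f_2, g_3):
  remainder 2*x + 2*y**3 + 2*y**2 + 2 ≠ 0; add g_4 = 2*x + 2*y**3 + 2*y**2 + 2 to the basis.

S(f_1,g_4): lcm = x**2. S = -x*y**3 - x*y**2 + x*y - 2*x + 2*y**2 - 2.
  reduce S modulo (f_1, f_2, g_3, g_4):
  remainder y**4 - 2*y**3 + y**2 + 2*y ≠ 0; add g_5 = y**4 - 2*y**3 + y**2 + 2*y to the basis.

The other S-polynomials (S(f_2,g_3), S(f_2,g_4), S(g_3,g_4), S(f_1,g_5), S(f_2,g_5), S(g_3,g_5), S(g_4,g_5)) all reduce to 0 modulo the current basis, so we have a Gröbner basis.
Inter-reduce: drop elements whose leading term is divisible by another's, tail-reduce, and make monic.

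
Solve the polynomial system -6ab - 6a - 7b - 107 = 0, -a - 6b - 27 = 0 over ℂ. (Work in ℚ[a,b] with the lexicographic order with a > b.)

{(3, -5), (-151/6, -11/36)}

Compute a lex Gröbner basis by Buchberger's algorithm.
f_1 = -6ab - 6a - 7b - 107, LT = ab.
f_2 = -a - 6b - 27, LT = a.

S(f_1,f_2): lcm = ab. S = a - 6b² - 155/6b + 107/6.
  leading term a: subtract (-1)·f_2 from a - 6b² - 155/6b + 107/6 → -6b² - 191/6b - 55/6
  leading term b²: no divisor's leading term divides it; move -6b² to the remainder.
  leading term b: no divisor's leading term divides it; move -191/6b to the remainder.
  leading term 1: no divisor's leading term divides it; move -55/6 to the remainder.
  remainder -6b² - 191/6b - 55/6 ≠ 0; add h_3 = -6b² - 191/6b - 55/6 to the basis.

The other S-polynomials (S(f_1,h_3), S(f_2,h_3)) all reduce to 0 modulo the current basis, so we have a Gröbner basis.
Inter-reduce: drop elements whose leading term is divisible by another's, tail-reduce, and make monic.
Reduced Gröbner basis: {a + 6b + 27, b² + 191/36b + 55/36}.

Elimination: the polynomial b² + 191/36b + 55/36 lies in the elimination ideal for b, so b ∈ {-5, -11/36}. For each such b, the remaining basis elements (now univariate) give the rest of the solution.
  b = -5: the earlier basis element becomes a - 3 = 0, giving a = 3 — point (3, -5).
  b = -11/36: the earlier basis element becomes a + 151/6 = 0, giving a = -151/6 — point (-151/6, -11/36).
Substituting each solution back into the original system confirms all equations vanish.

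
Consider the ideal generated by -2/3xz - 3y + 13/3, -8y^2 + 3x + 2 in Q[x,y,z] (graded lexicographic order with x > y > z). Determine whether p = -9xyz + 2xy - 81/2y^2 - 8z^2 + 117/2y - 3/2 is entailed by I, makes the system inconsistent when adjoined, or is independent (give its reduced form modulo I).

First compute the reduced Gröbner basis of I by Buchberger's algorithm.
f_1 = -2/3xz - 3y + 13/3, LT = xz.
f_2 = -8y^2 + 3x + 2, LT = y^2.

The S-polynomials (S(f_1,f_2)) all reduce to 0 modulo the current basis, so we have a Gröbner basis.
Inter-reduce: drop elements whose leading term is divisible by another's, tail-reduce, and make monic.
Reduced Gröbner basis: {xz + 9/2y - 13/2, y^2 - 3/8x - 1/4}.
Label its elements g_1 = xz + 9/2y - 13/2, g_2 = y^2 - 3/8x - 1/4.

Reduce p = -9xyz + 2xy - 81/2y^2 - 8z^2 + 117/2y - 3/2 modulo G:
  leading term xyz: subtract (-9y)·g_1 from -9xyz + 2xy - 81/2y^2 - 8z^2 + 117/2y - 3/2 → 2xy - 8z^2 - 3/2
  leading term xy: no divisor's leading term divides it; move 2xy to the remainder.
  leading term z^2: no divisor's leading term divides it; move -8z^2 to the remainder.
  leading term 1: no divisor's leading term divides it; move -3/2 to the remainder.
  normal form = 2xy - 8z^2 - 3/2.
The normal form is nonzero, so p ∉ I. Since p minus its normal form lies in I, I + (p) = I + (r) where r = 2xy - 8z^2 - 3/2; decide whether this ideal is the whole ring.
Run Buchberger on G together with r (pairs among the g_i already reduce to 0 since G is a Gröbner basis):
g_1 = xz + 9/2y - 13/2, LT = xz.
g_2 = y^2 - 3/8x - 1/4, LT = y^2.
r = 2xy - 8z^2 - 3/2, LT = xy.

S(g_1,r): lcm = xyz. S = 4z^3 + 9/2y^2 - 13/2y + 3/4z.
  leading term z^3: no divisor's leading term divides it; move 4z^3 to the remainder.
  leading term y^2: subtract (9/2)·g_2 from 9/2y^2 - 13/2y + 3/4z → 27/16x - 13/2y + 3/4z + 9/8
  leading term x: no divisor's leading term divides it; move 27/16x to the remainder.
  leading term y: no divisor's leading term divides it; move -13/2y to the remainder.
  leading term z: no divisor's leading term divides it; move 3/4z to the remainder.
  leading term 1: no divisor's leading term divides it; move 9/8 to the remainder.
  remainder 4z^3 + 27/16x - 13/2y + 3/4z + 9/8 ≠ 0; add m_4 = 4z^3 + 27/16x - 13/2y + 3/4z + 9/8 to the basis.

S(g_2,r): lcm = xy^2. S = 4yz^2 - 3/8x^2 - 1/4x + 3/4y.
  leading term yz^2: no divisor's leading term divides it; move 4yz^2 to the remainder.
  leading term x^2: no divisor's leading term divides it; move -3/8x^2 to the remainder.
  leading term x: no divisor's leading term divides it; move -1/4x to the remainder.
  leading term y: no divisor's leading term divides it; move 3/4y to the remainder.
  remainder 4yz^2 - 3/8x^2 - 1/4x + 3/4y ≠ 0; add m_5 = 4yz^2 - 3/8x^2 - 1/4x + 3/4y to the basis.

S(g_1,m_5): lcm = xyz^2. S = 3/32x^3 + 9/2y^2z + 1/16x^2 - 3/16xy - 13/2yz.
  leading term x^3: no divisor's leading term divides it; move 3/32x^3 to the remainder.
  leading term y^2z: subtract (9/2z)·g_2 from 9/2y^2z + 1/16x^2 - 3/16xy - 13/2yz → 1/16x^2 - 3/16xy + 27/16xz - 13/2yz + 9/8z
  leading term x^2: no divisor's leading term divides it; move 1/16x^2 to the remainder.
  leading term xy: subtract (-3/32)·r from -3/16xy + 27/16xz - 13/2yz + 9/8z → 27/16xz - 13/2yz - 3/4z^2 + 9/8z - 9/64
  leading term xz: subtract (27/16)·g_1 from 27/16xz - 13/2yz - 3/4z^2 + 9/8z - 9/64 → -13/2yz - 3/4z^2 - 243/32y + 9/8z + 693/64
  leading term yz: no divisor's leading term divides it; move -13/2yz to the remainder.
  leading term z^2: no divisor's leading term divides it; move -3/4z^2 to the remainder.
  leading term y: no divisor's leading term divides it; move -243/32y to the remainder.
  leading term z: no divisor's leading term divides it; move 9/8z to the remainder.
  leading term 1: no divisor's leading term divides it; move 693/64 to the remainder.
  remainder 3/32x^3 + 1/16x^2 - 13/2yz - 3/4z^2 - 243/32y + 9/8z + 693/64 ≠ 0; add m_6 = 3/32x^3 + 1/16x^2 - 13/2yz - 3/4z^2 - 243/32y + 9/8z + 693/64 to the basis.

The other S-polynomials (S(g_1,g_2), S(g_1,m_4), S(g_2,m_4), S(r,m_4), S(g_2,m_5), S(r,m_5), S(m_4,m_5), S(g_1,m_6), S(g_2,m_6), S(r,m_6), S(m_4,m_6), S(m_5,m_6)) all reduce to 0 modulo the current basis, so we have a Gröbner basis.
Inter-reduce: drop elements whose leading term is divisible by another's, tail-reduce, and make monic.
Reduced Gröbner basis: {x^3 + 2/3x^2 - 208/3yz - 8z^2 - 81y + 12z + 231/2, yz^2 - 3/32x^2 - 1/16x + 3/16y, z^3 + 27/64x - 13/8y + 3/16z + 9/32, xy - 4z^2 - 3/4, xz + 9/2y - 13/2, y^2 - 3/8x - 1/4}.
The reduced Gröbner basis of I + (p) is {x^3 + 2/3x^2 - 208/3yz - 8z^2 - 81y + 12z + 231/2, yz^2 - 3/32x^2 - 1/16x + 3/16y, z^3 + 27/64x - 13/8y + 3/16z + 9/32, xy - 4z^2 - 3/4, xz + 9/2y - 13/2, y^2 - 3/8x - 1/4} ≠ {1}, a proper ideal, so the enlarged system stays consistent: p is independent of I, with normal form 2xy - 8z^2 - 3/2.

-9xyz + 2xy - 81/2y^2 - 8z^2 + 117/2y - 3/2 is independent of I; its normal form modulo I is 2xy - 8z^2 - 3/2.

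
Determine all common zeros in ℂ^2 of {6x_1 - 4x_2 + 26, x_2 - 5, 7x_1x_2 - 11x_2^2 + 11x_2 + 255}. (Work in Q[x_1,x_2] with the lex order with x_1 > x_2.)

Compute a lex Gröbner basis by Buchberger's algorithm.
f_1 = 6x_1 - 4x_2 + 26, LT = x_1.
f_2 = x_2 - 5, LT = x_2.
f_3 = 7x_1x_2 - 11x_2^2 + 11x_2 + 255, LT = x_1x_2.

S(f_1,f_2): leading monomials are coprime, so the S-polynomial reduces to 0 (Buchberger's first criterion).
S(f_1,f_3): lcm = x_1x_2. S = 19/21x_2^2 + 58/21x_2 - 255/7.
  leading term x_2^2: subtract (19/21x_2)·f_2 from 19/21x_2^2 + 58/21x_2 - 255/7 → 51/7x_2 - 255/7
  leading term x_2: subtract (51/7)·f_2 from 51/7x_2 - 255/7 → 0
  remainder 0.

S(f_2,f_3): lcm = x_1x_2. S = -5x_1 + 11/7x_2^2 - 11/7x_2 - 255/7.
  leading term x_1: subtract (-5/6)·f_1 from -5x_1 + 11/7x_2^2 - 11/7x_2 - 255/7 → 11/7x_2^2 - 103/21x_2 - 310/21
  leading term x_2^2: subtract (11/7x_2)·f_2 from 11/7x_2^2 - 103/21x_2 - 310/21 → 62/21x_2 - 310/21
  leading term x_2: subtract (62/21)·f_2 from 62/21x_2 - 310/21 → 0
  remainder 0.

Every S-polynomial of the final basis reduces to 0, so we have a Gröbner basis.
Inter-reduce: drop elements whose leading term is divisible by another's, tail-reduce, and make monic.
Reduced Gröbner basis: {x_1 + 1, x_2 - 5}.

From the last basis element, x_2 - 5 = 0, so x_2 takes values in {5}. Each choice, substituted upward through the basis, yields the corresponding point(s) of the solution set.
  x_2 = 5: the earlier basis element becomes x_1 + 1 = 0, giving x_1 = -1 — point (-1, 5).

{(-1, 5)}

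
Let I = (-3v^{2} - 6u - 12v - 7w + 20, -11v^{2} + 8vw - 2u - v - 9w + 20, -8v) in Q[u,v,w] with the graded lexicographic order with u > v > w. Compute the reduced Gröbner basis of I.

G = {u - 1, v, w - 2}

f_1 = -3v^{2} - 6u - 12v - 7w + 20, LT = v^{2}.
f_2 = -11v^{2} + 8vw - 2u - v - 9w + 20, LT = v^{2}.
f_3 = -8v, LT = v.

S(f_1,f_2): lcm = v^{2}. S = \tfrac{8}{11}vw + \tfrac{20}{11}u + \tfrac{43}{11}v + \tfrac{50}{33}w - \tfrac{160}{33}.
  leading term vw: subtract (-\tfrac{1}{11}w)·f_3 from \tfrac{8}{11}vw + \tfrac{20}{11}u + \tfrac{43}{11}v + \tfrac{50}{33}w - \tfrac{160}{33} → \tfrac{20}{11}u + \tfrac{43}{11}v + \tfrac{50}{33}w - \tfrac{160}{33}
  leading term u: no divisor's leading term divides it; move \tfrac{20}{11}u to the remainder.
  leading term v: subtract (-\tfrac{43}{88})·f_3 from \tfrac{43}{11}v + \tfrac{50}{33}w - \tfrac{160}{33} → \tfrac{50}{33}w - \tfrac{160}{33}
  leading term w: no divisor's leading term divides it; move \tfrac{50}{33}w to the remainder.
  leading term 1: no divisor's leading term divides it; move -\tfrac{160}{33} to the remainder.
  remainder \tfrac{20}{11}u + \tfrac{50}{33}w - \tfrac{160}{33} ≠ 0; add g_4 = \tfrac{20}{11}u + \tfrac{50}{33}w - \tfrac{160}{33} to the basis.

S(f_1,f_3): lcm = v^{2}. S = 2u + 4v + \tfrac{7}{3}w - \tfrac{20}{3}.
  leading term u: subtract (\tfrac{11}{10})·g_4 from 2u + 4v + \tfrac{7}{3}w - \tfrac{20}{3} → 4v + \tfrac{2}{3}w - \tfrac{4}{3}
  leading term v: subtract (-\tfrac{1}{2})·f_3 from 4v + \tfrac{2}{3}w - \tfrac{4}{3} → \tfrac{2}{3}w - \tfrac{4}{3}
  leading term w: no divisor's leading term divides it; move \tfrac{2}{3}w to the remainder.
  leading term 1: no divisor's leading term divides it; move -\tfrac{4}{3} to the remainder.
  remainder \tfrac{2}{3}w - \tfrac{4}{3} ≠ 0; add g_5 = \tfrac{2}{3}w - \tfrac{4}{3} to the basis.

The other S-polynomials (S(f_2,f_3), S(f_1,g_4), S(f_2,g_4), S(f_3,g_4), S(f_1,g_5), S(f_2,g_5), S(f_3,g_5), S(g_4,g_5)) all reduce to 0 modulo the current basis, so we have a Gröbner basis.
Inter-reduce: drop elements whose leading term is divisible by another's, tail-reduce, and make monic.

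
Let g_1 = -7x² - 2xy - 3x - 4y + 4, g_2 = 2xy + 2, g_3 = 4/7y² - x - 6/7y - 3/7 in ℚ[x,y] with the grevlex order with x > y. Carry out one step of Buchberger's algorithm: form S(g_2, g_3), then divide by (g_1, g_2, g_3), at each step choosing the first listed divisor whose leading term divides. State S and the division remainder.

S(g_2, g_3) = 7/4x² + 3/2xy + ¾x + y; remainder on division = 0.

lcm(LM(g_2), LM(g_3)) = xy².
S = (lcm/LT(g_2))·g_2 − (lcm/LT(g_3))·g_3 = 7/4x² + 3/2xy + ¾x + y.
Reduce S modulo (g_1, g_2, g_3) in that order:
  leading term x²: subtract (-¼)·g_1 from 7/4x² + 3/2xy + ¾x + y → xy + 1
  leading term xy: subtract (½)·g_2 from xy + 1 → 0
The remainder is 0, so this S-polynomial contributes no new basis element.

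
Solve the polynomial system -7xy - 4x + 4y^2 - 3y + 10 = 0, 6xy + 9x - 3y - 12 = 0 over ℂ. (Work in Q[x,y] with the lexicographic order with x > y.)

{(1, 1), (-59/52 + 5*sqrt(497)/52, -7/16 + sqrt(497)/16), (-5*sqrt(497)/52 - 59/52, -sqrt(497)/16 - 7/16)}

Compute a lex Gröbner basis by Buchberger's algorithm.
f_1 = -7xy - 4x + 4y^2 - 3y + 10, LT = xy.
f_2 = 6xy + 9x - 3y - 12, LT = xy.

S(f_1,f_2): lcm = xy. S = -13/14x - 4/7y^2 + 13/14y + 4/7.
  reduce S modulo (f_1, f_2):
  remainder -13/14x - 4/7y^2 + 13/14y + 4/7 ≠ 0; add h_3 = -13/14x - 4/7y^2 + 13/14y + 4/7 to the basis.

S(f_1,h_3): lcm = xy. S = 4/7x - 8/13y^3 + 3/7y^2 + 95/91y - 10/7.
  reduce S modulo (f_1, f_2, h_3):
  remainder -8/13y^3 + 1/13y^2 + 21/13y - 14/13 ≠ 0; add h_4 = -8/13y^3 + 1/13y^2 + 21/13y - 14/13 to the basis.

The other S-polynomials (S(f_2,h_3), S(f_1,h_4), S(f_2,h_4), S(h_3,h_4)) all reduce to 0 modulo the current basis, so we have a Gröbner basis.
Inter-reduce: drop elements whose leading term is divisible by another's, tail-reduce, and make monic.
Reduced Gröbner basis: {x + 8/13y^2 - y - 8/13, y^3 - 1/8y^2 - 21/8y + 7/4}.

From the last basis element, y^3 - 1/8y^2 - 21/8y + 7/4 = 0, so y takes values in {1, -7/16 + sqrt(497)/16, -sqrt(497)/16 - 7/16}. Each choice, substituted upward through the basis, yields the corresponding point(s) of the solution set.
  y = 1: the earlier basis element becomes x - 1 = 0, giving x = 1 — point (1, 1).
  y = -7/16 + sqrt(497)/16: the earlier basis element becomes x - 5*sqrt(497)/52 + 59/52 = 0, giving x = -59/52 + 5*sqrt(497)/52 — point (-59/52 + 5*sqrt(497)/52, -7/16 + sqrt(497)/16).
  y = -sqrt(497)/16 - 7/16: the earlier basis element becomes x + 59/52 + 5*sqrt(497)/52 = 0, giving x = -5*sqrt(497)/52 - 59/52 — point (-5*sqrt(497)/52 - 59/52, -sqrt(497)/16 - 7/16).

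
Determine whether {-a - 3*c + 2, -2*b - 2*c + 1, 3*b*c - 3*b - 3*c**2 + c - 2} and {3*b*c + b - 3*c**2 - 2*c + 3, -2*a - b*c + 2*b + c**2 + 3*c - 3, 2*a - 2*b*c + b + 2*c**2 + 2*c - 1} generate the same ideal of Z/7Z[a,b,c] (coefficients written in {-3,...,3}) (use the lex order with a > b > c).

Two ideals are equal iff their reduced Gröbner bases coincide (the reduced basis is unique for a fixed ordering).
Buchberger on the first generating set:
f_1 = -a - 3*c + 2, LT = a.
f_2 = -2*b - 2*c + 1, LT = b.
f_3 = 3*b*c - 3*b - 3*c**2 + c - 2, LT = b*c.

S(f_2,f_3): lcm = b*c. S = b + 2*c**2 - 2*c + 3.
  reduce S modulo (f_1, f_2, f_3):
  remainder 2*c**2 - 3*c ≠ 0; add g_4 = 2*c**2 - 3*c to the basis.

The other S-polynomials (S(f_1,f_2), S(f_1,f_3), S(f_1,g_4), S(f_2,g_4), S(f_3,g_4)) all reduce to 0 modulo the current basis, so we have a Gröbner basis.
Inter-reduce: drop elements whose leading term is divisible by another's, tail-reduce, and make monic.
Reduced Gröbner basis: {a + 3*c - 2, b + c + 3, c**2 + 2*c}.

Buchberger on the second generating set:
h_1 = 3*b*c + b - 3*c**2 - 2*c + 3, LT = b*c.
h_2 = -2*a - b*c + 2*b + c**2 + 3*c - 3, LT = a.
h_3 = 2*a - 2*b*c + b + 2*c**2 + 2*c - 1, LT = a.

S(h_2,h_3): lcm = a. S = -2*b*c + 2*b + 2*c**2 + c + 2.
  reduce S modulo (h_1, h_2, h_3):
  remainder -2*b + 2*c - 3 ≠ 0; add k_4 = -2*b + 2*c - 3 to the basis.

S(h_1,k_4): lcm = b*c. S = -2*b - c + 1.
  reduce S modulo (h_1, h_2, h_3, k_4):
  remainder -3*c - 3 ≠ 0; add k_5 = -3*c - 3 to the basis.

The other S-polynomials (S(h_1,h_2), S(h_1,h_3), S(h_2,k_4), S(h_3,k_4), S(h_1,k_5), S(h_2,k_5), S(h_3,k_5), S(k_4,k_5)) all reduce to 0 modulo the current basis, so we have a Gröbner basis.
Inter-reduce: drop elements whose leading term is divisible by another's, tail-reduce, and make monic.
Reduced Gröbner basis: {a + 1, b - 1, c + 1}.

Since the reduced bases disagree, the two ideals are not the same.

No, the ideals differ.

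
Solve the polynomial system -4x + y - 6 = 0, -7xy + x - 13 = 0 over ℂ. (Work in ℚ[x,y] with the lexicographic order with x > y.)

{(-1, 2), (-13/28, 29/7)}

Compute a lex Gröbner basis by Buchberger's algorithm.
f_1 = -4x + y - 6, LT = x.
f_2 = -7xy + x - 13, LT = xy.

S(f_1,f_2): lcm = xy. S = 1/7x - ¼y² + 3/2y - 13/7.
  leading term x: subtract (-1/28)·f_1 from 1/7x - ¼y² + 3/2y - 13/7 → -¼y² + 43/28y - 29/14
  leading term y²: no divisor's leading term divides it; move -¼y² to the remainder.
  leading term y: no divisor's leading term divides it; move 43/28y to the remainder.
  leading term 1: no divisor's leading term divides it; move -29/14 to the remainder.
  remainder -¼y² + 43/28y - 29/14 ≠ 0; add h_3 = -¼y² + 43/28y - 29/14 to the basis.

The other S-polynomials (S(f_1,h_3), S(f_2,h_3)) all reduce to 0 modulo the current basis, so we have a Gröbner basis.
Inter-reduce: drop elements whose leading term is divisible by another's, tail-reduce, and make monic.
Reduced Gröbner basis: {x - ¼y + 3/2, y² - 43/7y + 58/7}.

Since the basis is lex-ordered, y² - 43/7y + 58/7 is univariate in y. Its roots are {2, 29/7}. Back-substituting each root into the other basis elements fixes the other coordinates.
  y = 2: the earlier basis element becomes x + 1 = 0, giving x = -1 — point (-1, 2).
  y = 29/7: the earlier basis element becomes x + 13/28 = 0, giving x = -13/28 — point (-13/28, 29/7).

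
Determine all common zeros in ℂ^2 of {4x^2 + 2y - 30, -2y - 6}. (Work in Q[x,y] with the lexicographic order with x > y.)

Compute a lex Gröbner basis by Buchberger's algorithm.
f_1 = 4x^2 + 2y - 30, LT = x^2.
f_2 = -2y - 6, LT = y.

S(f_1,f_2): leading monomials are coprime, so the S-polynomial reduces to 0 (Buchberger's first criterion).
Every S-polynomial of the final basis reduces to 0, so we have a Gröbner basis.
Inter-reduce: drop elements whose leading term is divisible by another's, tail-reduce, and make monic.
Reduced Gröbner basis: {x^2 - 9, y + 3}.

The lex basis is triangular: the last element involves only y. Solving y + 3 = 0 gives y ∈ {-3}; substituting each value into the earlier elements determines the remaining variables.
  y = -3: the earlier basis element becomes x^2 - 9 = 0, giving x = -3, 3 — points (-3, -3), (3, -3).
Check: every point annihilates each of the original generators.

{(-3, -3), (3, -3)}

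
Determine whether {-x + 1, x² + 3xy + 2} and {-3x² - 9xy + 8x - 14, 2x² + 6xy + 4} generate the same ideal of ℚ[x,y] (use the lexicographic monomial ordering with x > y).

Yes, the ideals are equal.

Two ideals are equal iff their reduced Gröbner bases coincide (the reduced basis is unique for a fixed ordering).
Buchberger on the first generating set:
f_1 = -x + 1, LT = x.
f_2 = x² + 3xy + 2, LT = x².

S(f_1,f_2): lcm = x². S = -3xy - x - 2.
  reduce S modulo (f_1, f_2):
  remainder -3y - 3 ≠ 0; add g_3 = -3y - 3 to the basis.

The other S-polynomials (S(f_1,g_3), S(f_2,g_3)) all reduce to 0 modulo the current basis, so we have a Gröbner basis.
Inter-reduce: drop elements whose leading term is divisible by another's, tail-reduce, and make monic.
Reduced Gröbner basis: {x - 1, y + 1}.

Buchberger on the second generating set:
h_1 = -3x² - 9xy + 8x - 14, LT = x².
h_2 = 2x² + 6xy + 4, LT = x².

S(h_1,h_2): lcm = x². S = -8/3x + 8/3.
  reduce S modulo (h_1, h_2):
  remainder -8/3x + 8/3 ≠ 0; add k_3 = -8/3x + 8/3 to the basis.

S(h_1,k_3): lcm = x². S = 3xy - 5/3x + 14/3.
  reduce S modulo (h_1, h_2, k_3):
  remainder 3y + 3 ≠ 0; add k_4 = 3y + 3 to the basis.

The other S-polynomials (S(h_2,k_3), S(h_1,k_4), S(h_2,k_4), S(k_3,k_4)) all reduce to 0 modulo the current basis, so we have a Gröbner basis.
Inter-reduce: drop elements whose leading term is divisible by another's, tail-reduce, and make monic.
Reduced Gröbner basis: {x - 1, y + 1}.

Same reduced basis, so the two generating sets span the same ideal.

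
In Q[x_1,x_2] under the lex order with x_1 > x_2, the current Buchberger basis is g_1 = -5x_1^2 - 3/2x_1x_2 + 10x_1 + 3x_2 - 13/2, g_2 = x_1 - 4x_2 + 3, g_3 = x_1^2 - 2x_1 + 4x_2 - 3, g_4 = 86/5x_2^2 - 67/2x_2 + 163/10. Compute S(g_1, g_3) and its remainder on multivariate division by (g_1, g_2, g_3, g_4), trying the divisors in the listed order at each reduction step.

lcm(LM(g_1), LM(g_3)) = x_1^2.
S = (lcm/LT(g_1))·g_1 − (lcm/LT(g_3))·g_3 = 3/10x_1x_2 - 23/5x_2 + 43/10.
Reduce S modulo (g_1, g_2, g_3, g_4) in that order:
  leading term x_1x_2: subtract (3/10x_2)·g_2 from 3/10x_1x_2 - 23/5x_2 + 43/10 → 6/5x_2^2 - 11/2x_2 + 43/10
  leading term x_2^2: subtract (3/43)·g_4 from 6/5x_2^2 - 11/2x_2 + 43/10 → -136/43x_2 + 136/43
  leading term x_2: no divisor's leading term divides it; move -136/43x_2 to the remainder.
  leading term 1: no divisor's leading term divides it; move 136/43 to the remainder.
The remainder -136/43x_2 + 136/43 is nonzero, so it would be added as the next basis element.

S(g_1, g_3) = 3/10x_1x_2 - 23/5x_2 + 43/10; remainder on division = -136/43x_2 + 136/43.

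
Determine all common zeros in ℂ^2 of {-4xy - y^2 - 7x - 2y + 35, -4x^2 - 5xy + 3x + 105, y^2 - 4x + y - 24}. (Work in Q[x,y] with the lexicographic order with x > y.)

{(-3, -4)}

Compute a lex Gröbner basis by Buchberger's algorithm.
f_1 = -4xy - 7x - y^2 - 2y + 35, LT = xy.
f_2 = -4x^2 - 5xy + 3x + 105, LT = x^2.
f_3 = -4x + y^2 + y - 24, LT = x.

S(f_1,f_2): lcm = x^2y. S = 7/4x^2 - xy^2 + 5/4xy - 35/4x + 105/4y.
  leading term x^2: subtract (-7/16)·f_2 from 7/4x^2 - xy^2 + 5/4xy - 35/4x + 105/4y → -xy^2 - 15/16xy - 119/16x + 105/4y + 735/16
  leading term xy^2: subtract (1/4y)·f_1 from -xy^2 - 15/16xy - 119/16x + 105/4y + 735/16 → 13/16xy - 119/16x + 1/4y^3 + 1/2y^2 + 35/2y + 735/16
  leading term xy: subtract (-13/64)·f_1 from 13/16xy - 119/16x + 1/4y^3 + 1/2y^2 + 35/2y + 735/16 → -567/64x + 1/4y^3 + 19/64y^2 + 547/32y + 3395/64
  leading term x: subtract (567/256)·f_3 from -567/64x + 1/4y^3 + 19/64y^2 + 547/32y + 3395/64 → 1/4y^3 - 491/256y^2 + 3809/256y + 6797/64
  leading term y^3: no divisor's leading term divides it; move 1/4y^3 to the remainder.
  leading term y^2: no divisor's leading term divides it; move -491/256y^2 to the remainder.
  leading term y: no divisor's leading term divides it; move 3809/256y to the remainder.
  leading term 1: no divisor's leading term divides it; move 6797/64 to the remainder.
  remainder 1/4y^3 - 491/256y^2 + 3809/256y + 6797/64 ≠ 0; add h_4 = 1/4y^3 - 491/256y^2 + 3809/256y + 6797/64 to the basis.

S(f_1,f_3): lcm = xy. S = 7/4x + 1/4y^3 + 1/2y^2 - 11/2y - 35/4.
  leading term x: subtract (-7/16)·f_3 from 7/4x + 1/4y^3 + 1/2y^2 - 11/2y - 35/4 → 1/4y^3 + 15/16y^2 - 81/16y - 77/4
  leading term y^3: subtract (1)·h_4 from 1/4y^3 + 15/16y^2 - 81/16y - 77/4 → 731/256y^2 - 5105/256y - 8029/64
  leading term y^2: no divisor's leading term divides it; move 731/256y^2 to the remainder.
  leading term y: no divisor's leading term divides it; move -5105/256y to the remainder.
  leading term 1: no divisor's leading term divides it; move -8029/64 to the remainder.
  remainder 731/256y^2 - 5105/256y - 8029/64 ≠ 0; add h_5 = 731/256y^2 - 5105/256y - 8029/64 to the basis.

S(f_2,f_3): lcm = x^2. S = 1/4xy^2 + 3/2xy - 27/4x - 105/4.
  leading term xy^2: subtract (-1/16y)·f_1 from 1/4xy^2 + 3/2xy - 27/4x - 105/4 → 17/16xy - 27/4x - 1/16y^3 - 1/8y^2 + 35/16y - 105/4
  leading term xy: subtract (-17/64)·f_1 from 17/16xy - 27/4x - 1/16y^3 - 1/8y^2 + 35/16y - 105/4 → -551/64x - 1/16y^3 - 25/64y^2 + 53/32y - 1085/64
  leading term x: subtract (551/256)·f_3 from -551/64x - 1/16y^3 - 25/64y^2 + 53/32y - 1085/64 → -1/16y^3 - 651/256y^2 - 127/256y + 2221/64
  leading term y^3: subtract (-1/4)·h_4 from -1/16y^3 - 651/256y^2 - 127/256y + 2221/64 → -3095/1024y^2 + 3301/1024y + 15681/256
  leading term y^2: subtract (-3095/2924)·h_5 from -3095/1024y^2 + 3301/1024y + 15681/256 → -209171/11696y - 209171/2924
  leading term y: no divisor's leading term divides it; move -209171/11696y to the remainder.
  leading term 1: no divisor's leading term divides it; move -209171/2924 to the remainder.
  remainder -209171/11696y - 209171/2924 ≠ 0; add h_6 = -209171/11696y - 209171/2924 to the basis.

The other S-polynomials (S(f_1,h_4), S(f_2,h_4), S(f_3,h_4), S(f_1,h_5), S(f_2,h_5), S(f_3,h_5), S(h_4,h_5), S(f_1,h_6), S(f_2,h_6), S(f_3,h_6), S(h_4,h_6), S(h_5,h_6)) all reduce to 0 modulo the current basis, so we have a Gröbner basis.
Inter-reduce: drop elements whose leading term is divisible by another's, tail-reduce, and make monic.
Reduced Gröbner basis: {x + 3, y + 4}.

Since the basis is lex-ordered, y + 4 is univariate in y. Its roots are {-4}. Back-substituting each root into the other basis elements fixes the other coordinates.
  y = -4: the earlier basis element becomes x + 3 = 0, giving x = -3 — point (-3, -4).
Check: every point annihilates each of the original generators.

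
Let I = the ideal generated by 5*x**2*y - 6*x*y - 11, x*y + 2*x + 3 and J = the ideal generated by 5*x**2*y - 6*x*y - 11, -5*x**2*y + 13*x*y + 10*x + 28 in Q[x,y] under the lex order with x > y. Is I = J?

No, the ideals differ.

Two ideals are equal iff their reduced Gröbner bases coincide (the reduced basis is unique for a fixed ordering).
Buchberger on the first generating set:
f_1 = 5*x**2*y - 6*x*y - 11, LT = x**2*y.
f_2 = x*y + 2*x + 3, LT = x*y.

S(f_1,f_2): lcm = x**2*y. S = -2*x**2 - 6/5*x*y - 3*x - 11/5.
  reduce S modulo (f_1, f_2):
  remainder -2*x**2 - 3/5*x + 7/5 ≠ 0; add g_3 = -2*x**2 - 3/5*x + 7/5 to the basis.

S(f_1,g_3): lcm = x**2*y. S = -3/2*x*y + 7/10*y - 11/5.
  reduce S modulo (f_1, f_2, g_3):
  remainder 3*x + 7/10*y + 23/10 ≠ 0; add g_4 = 3*x + 7/10*y + 23/10 to the basis.

S(f_2,g_4): lcm = x*y. S = 2*x - 7/30*y**2 - 23/30*y + 3.
  reduce S modulo (f_1, f_2, g_3, g_4):
  remainder -7/30*y**2 - 37/30*y + 22/15 ≠ 0; add g_5 = -7/30*y**2 - 37/30*y + 22/15 to the basis.

The other S-polynomials (S(f_2,g_3), S(f_1,g_4), S(g_3,g_4), S(f_1,g_5), S(f_2,g_5), S(g_3,g_5), S(g_4,g_5)) all reduce to 0 modulo the current basis, so we have a Gröbner basis.
Inter-reduce: drop elements whose leading term is divisible by another's, tail-reduce, and make monic.
Reduced Gröbner basis: {x + 7/30*y + 23/30, y**2 + 37/7*y - 44/7}.

Buchberger on the second generating set:
h_1 = 5*x**2*y - 6*x*y - 11, LT = x**2*y.
h_2 = -5*x**2*y + 13*x*y + 10*x + 28, LT = x**2*y.

S(h_1,h_2): lcm = x**2*y. S = 7/5*x*y + 2*x + 17/5.
  reduce S modulo (h_1, h_2):
  remainder 7/5*x*y + 2*x + 17/5 ≠ 0; add k_3 = 7/5*x*y + 2*x + 17/5 to the basis.

S(h_1,k_3): lcm = x**2*y. S = -10/7*x**2 - 6/5*x*y - 17/7*x - 11/5.
  reduce S modulo (h_1, h_2, k_3):
  remainder -10/7*x**2 - 5/7*x + 5/7 ≠ 0; add k_4 = -10/7*x**2 - 5/7*x + 5/7 to the basis.

S(h_1,k_4): lcm = x**2*y. S = -17/10*x*y + 1/2*y - 11/5.
  reduce S modulo (h_1, h_2, k_3, k_4):
  remainder 17/7*x + 1/2*y + 27/14 ≠ 0; add k_5 = 17/7*x + 1/2*y + 27/14 to the basis.

S(k_3,k_5): lcm = x*y. S = 10/7*x - 7/34*y**2 - 27/34*y + 17/7.
  reduce S modulo (h_1, h_2, k_3, k_4, k_5):
  remainder -7/34*y**2 - 37/34*y + 22/17 ≠ 0; add k_6 = -7/34*y**2 - 37/34*y + 22/17 to the basis.

The other S-polynomials (S(h_2,k_3), S(h_2,k_4), S(k_3,k_4), S(h_1,k_5), S(h_2,k_5), S(k_4,k_5), S(h_1,k_6), S(h_2,k_6), S(k_3,k_6), S(k_4,k_6), S(k_5,k_6)) all reduce to 0 modulo the current basis, so we have a Gröbner basis.
Inter-reduce: drop elements whose leading term is divisible by another's, tail-reduce, and make monic.
Reduced Gröbner basis: {x + 7/34*y + 27/34, y**2 + 37/7*y - 44/7}.

Since the reduced bases disagree, the two ideals are not the same.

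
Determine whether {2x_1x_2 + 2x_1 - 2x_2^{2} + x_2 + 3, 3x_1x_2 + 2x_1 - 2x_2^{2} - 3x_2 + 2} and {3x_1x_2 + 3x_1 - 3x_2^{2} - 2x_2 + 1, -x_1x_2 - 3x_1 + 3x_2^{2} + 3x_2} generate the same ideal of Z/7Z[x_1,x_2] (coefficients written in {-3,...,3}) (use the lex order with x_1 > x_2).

No, the ideals differ.

Two ideals are equal iff their reduced Gröbner bases coincide (the reduced basis is unique for a fixed ordering).
Buchberger on the first generating set:
f_1 = 2x_1x_2 + 2x_1 - 2x_2^{2} + x_2 + 3, LT = x_1x_2.
f_2 = 3x_1x_2 + 2x_1 - 2x_2^{2} - 3x_2 + 2, LT = x_1x_2.

S(f_1,f_2): lcm = x_1x_2. S = -2x_1 + 2x_2^{2} - 2x_2 + 2.
  reduce S modulo (f_1, f_2):
  remainder -2x_1 + 2x_2^{2} - 2x_2 + 2 ≠ 0; add g_3 = -2x_1 + 2x_2^{2} - 2x_2 + 2 to the basis.

S(f_1,g_3): lcm = x_1x_2. S = x_1 + x_2^{3} - 2x_2^{2} - 2x_2 - 2.
  reduce S modulo (f_1, f_2, g_3):
  remainder x_2^{3} - x_2^{2} - 3x_2 - 1 ≠ 0; add g_4 = x_2^{3} - x_2^{2} - 3x_2 - 1 to the basis.

The other S-polynomials (S(f_2,g_3), S(f_1,g_4), S(f_2,g_4), S(g_3,g_4)) all reduce to 0 modulo the current basis, so we have a Gröbner basis.
Inter-reduce: drop elements whose leading term is divisible by another's, tail-reduce, and make monic.
Reduced Gröbner basis: {x_1 - x_2^{2} + x_2 - 1, x_2^{3} - x_2^{2} - 3x_2 - 1}.

Buchberger on the second generating set:
h_1 = 3x_1x_2 + 3x_1 - 3x_2^{2} - 2x_2 + 1, LT = x_1x_2.
h_2 = -x_1x_2 - 3x_1 + 3x_2^{2} + 3x_2, LT = x_1x_2.

S(h_1,h_2): lcm = x_1x_2. S = -2x_1 + 2x_2^{2} - 2.
  reduce S modulo (h_1, h_2):
  remainder -2x_1 + 2x_2^{2} - 2 ≠ 0; add k_3 = -2x_1 + 2x_2^{2} - 2 to the basis.

S(h_1,k_3): lcm = x_1x_2. S = x_1 + x_2^{3} - x_2^{2} + 3x_2 - 2.
  reduce S modulo (h_1, h_2, k_3):
  remainder x_2^{3} + 3x_2 - 3 ≠ 0; add k_4 = x_2^{3} + 3x_2 - 3 to the basis.

The other S-polynomials (S(h_2,k_3), S(h_1,k_4), S(h_2,k_4), S(k_3,k_4)) all reduce to 0 modulo the current basis, so we have a Gröbner basis.
Inter-reduce: drop elements whose leading term is divisible by another's, tail-reduce, and make monic.
Reduced Gröbner basis: {x_1 - x_2^{2} + 1, x_2^{3} + 3x_2 - 3}.

Since the reduced bases disagree, the two ideals are not the same.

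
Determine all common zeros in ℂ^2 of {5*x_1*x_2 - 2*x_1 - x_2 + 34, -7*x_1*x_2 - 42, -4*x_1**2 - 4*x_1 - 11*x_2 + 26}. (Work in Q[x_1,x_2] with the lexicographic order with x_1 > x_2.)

Compute a lex Gröbner basis by Buchberger's algorithm.
f_1 = 5*x_1*x_2 - 2*x_1 - x_2 + 34, LT = x_1*x_2.
f_2 = -7*x_1*x_2 - 42, LT = x_1*x_2.
f_3 = -4*x_1**2 - 4*x_1 - 11*x_2 + 26, LT = x_1**2.

S(f_1,f_2): lcm = x_1*x_2. S = -2/5*x_1 - 1/5*x_2 + 4/5.
  leading term x_1: no divisor's leading term divides it; move -2/5*x_1 to the remainder.
  leading term x_2: no divisor's leading term divides it; move -1/5*x_2 to the remainder.
  leading term 1: no divisor's leading term divides it; move 4/5 to the remainder.
  remainder -2/5*x_1 - 1/5*x_2 + 4/5 ≠ 0; add h_4 = -2/5*x_1 - 1/5*x_2 + 4/5 to the basis.

S(f_1,f_3): lcm = x_1**2*x_2. S = -2/5*x_1**2 - 6/5*x_1*x_2 + 34/5*x_1 - 11/4*x_2**2 + 13/2*x_2.
  leading term x_1**2: subtract (1/10)·f_3 from -2/5*x_1**2 - 6/5*x_1*x_2 + 34/5*x_1 - 11/4*x_2**2 + 13/2*x_2 → -6/5*x_1*x_2 + 36/5*x_1 - 11/4*x_2**2 + 38/5*x_2 - 13/5
  leading term x_1*x_2: subtract (-6/25)·f_1 from -6/5*x_1*x_2 + 36/5*x_1 - 11/4*x_2**2 + 38/5*x_2 - 13/5 → 168/25*x_1 - 11/4*x_2**2 + 184/25*x_2 + 139/25
  leading term x_1: subtract (-84/5)·h_4 from 168/25*x_1 - 11/4*x_2**2 + 184/25*x_2 + 139/25 → -11/4*x_2**2 + 4*x_2 + 19
  leading term x_2**2: no divisor's leading term divides it; move -11/4*x_2**2 to the remainder.
  leading term x_2: no divisor's leading term divides it; move 4*x_2 to the remainder.
  leading term 1: no divisor's leading term divides it; move 19 to the remainder.
  remainder -11/4*x_2**2 + 4*x_2 + 19 ≠ 0; add h_5 = -11/4*x_2**2 + 4*x_2 + 19 to the basis.

S(f_2,f_3): lcm = x_1**2*x_2. S = -x_1*x_2 + 6*x_1 - 11/4*x_2**2 + 13/2*x_2.
  leading term x_1*x_2: subtract (-1/5)·f_1 from -x_1*x_2 + 6*x_1 - 11/4*x_2**2 + 13/2*x_2 → 28/5*x_1 - 11/4*x_2**2 + 63/10*x_2 + 34/5
  leading term x_1: subtract (-14)·h_4 from 28/5*x_1 - 11/4*x_2**2 + 63/10*x_2 + 34/5 → -11/4*x_2**2 + 7/2*x_2 + 18
  leading term x_2**2: subtract (1)·h_5 from -11/4*x_2**2 + 7/2*x_2 + 18 → -1/2*x_2 - 1
  leading term x_2: no divisor's leading term divides it; move -1/2*x_2 to the remainder.
  leading term 1: no divisor's leading term divides it; move -1 to the remainder.
  remainder -1/2*x_2 - 1 ≠ 0; add h_6 = -1/2*x_2 - 1 to the basis.

The other S-polynomials (S(f_1,h_4), S(f_2,h_4), S(f_3,h_4), S(f_1,h_5), S(f_2,h_5), S(f_3,h_5), S(h_4,h_5), S(f_1,h_6), S(f_2,h_6), S(f_3,h_6), S(h_4,h_6), S(h_5,h_6)) all reduce to 0 modulo the current basis, so we have a Gröbner basis.
Inter-reduce: drop elements whose leading term is divisible by another's, tail-reduce, and make monic.
Reduced Gröbner basis: {x_1 - 3, x_2 + 2}.

The lex basis is triangular: the last element involves only x_2. Solving x_2 + 2 = 0 gives x_2 ∈ {-2}; substituting each value into the earlier elements determines the remaining variables.
  x_2 = -2: the earlier basis element becomes x_1 - 3 = 0, giving x_1 = 3 — point (3, -2).

{(3, -2)}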